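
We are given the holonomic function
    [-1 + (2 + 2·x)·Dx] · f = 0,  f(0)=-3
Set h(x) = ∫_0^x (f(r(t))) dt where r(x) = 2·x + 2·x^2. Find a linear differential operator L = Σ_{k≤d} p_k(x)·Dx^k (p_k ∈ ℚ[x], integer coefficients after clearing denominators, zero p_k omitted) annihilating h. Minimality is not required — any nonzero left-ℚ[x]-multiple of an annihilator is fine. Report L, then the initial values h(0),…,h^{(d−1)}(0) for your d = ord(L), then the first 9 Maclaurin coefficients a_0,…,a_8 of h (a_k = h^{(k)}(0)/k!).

f: a_k = -3, -3/2, 3/8, -3/16, 15/128, -21/256, 63/1024, -99/2048, 1287/32768, …
h₀=f(r): pull back L_f along r ⇒ L₀.
Integrate: L := L₀·Dx.
L = (-1 - 2·x)·Dx + (1 + 2·x + 2·x^2)·Dx^2  (order 2).
h: a_k = 0, -3, -3/2, -1/2, 3/8, -9/40, 1/16, 9/112, -21/128, …
ICs: h(0) = 0, h′(0) = -3.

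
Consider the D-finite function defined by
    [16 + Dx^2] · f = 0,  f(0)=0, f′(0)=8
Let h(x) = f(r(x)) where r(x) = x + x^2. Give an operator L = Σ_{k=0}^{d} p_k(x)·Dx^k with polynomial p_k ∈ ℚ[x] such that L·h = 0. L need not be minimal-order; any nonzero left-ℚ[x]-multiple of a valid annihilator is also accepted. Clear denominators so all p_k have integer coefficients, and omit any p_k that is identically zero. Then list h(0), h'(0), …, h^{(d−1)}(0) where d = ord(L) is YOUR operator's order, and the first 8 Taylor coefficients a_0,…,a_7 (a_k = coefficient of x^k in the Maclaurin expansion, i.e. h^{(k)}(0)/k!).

f: a_k = 0, 8, 0, -64/3, 0, 256/15, 0, -2048/315, …
Change of var in L_f (x↦r) gives L₀.
L = (16 + 96·x + 192·x^2 + 128·x^3) - 2·Dx + (1 + 2·x)·Dx^2  (order 2).
h: a_k = 0, 8, 8, -64/3, -64, -704/15, 64, 51712/315, …
ICs: h(0) = 0, h′(0) = 8.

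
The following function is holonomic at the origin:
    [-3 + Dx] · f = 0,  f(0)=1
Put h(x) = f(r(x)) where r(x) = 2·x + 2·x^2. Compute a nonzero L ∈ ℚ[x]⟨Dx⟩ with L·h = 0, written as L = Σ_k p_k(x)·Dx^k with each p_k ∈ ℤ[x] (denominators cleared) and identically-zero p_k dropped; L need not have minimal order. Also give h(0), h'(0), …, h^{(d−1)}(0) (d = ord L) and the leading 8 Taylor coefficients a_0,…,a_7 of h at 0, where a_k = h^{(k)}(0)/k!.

f: a_k = 1, 3, 9/2, 9/2, 27/8, 81/40, 81/80, 243/560, …
Substitute x→r, Dx→(1/r')Dx; clear ⇒ L₀.
L = (-6 - 12·x) + Dx  (order 1).
h: a_k = 1, 6, 24, 72, 180, 1944/5, 3744/5, 45792/35, …
ICs: h(0) = 1.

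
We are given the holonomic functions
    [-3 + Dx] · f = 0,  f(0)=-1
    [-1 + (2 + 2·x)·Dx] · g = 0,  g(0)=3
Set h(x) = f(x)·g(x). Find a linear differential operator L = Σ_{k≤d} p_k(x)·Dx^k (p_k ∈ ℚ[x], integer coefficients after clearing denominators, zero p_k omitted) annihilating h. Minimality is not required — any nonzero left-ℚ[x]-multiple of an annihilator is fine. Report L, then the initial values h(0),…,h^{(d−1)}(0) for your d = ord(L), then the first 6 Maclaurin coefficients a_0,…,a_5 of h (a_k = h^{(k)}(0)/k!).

f: a_k = -1, -3, -9/2, -9/2, -27/8, -81/40, …
g: a_k = 3, 3/2, -3/8, 3/16, -15/128, 21/256, …
f·g: L₀ = L_f ⊗_s L_g, ord ≤ 1·1.
L = (-7 - 6·x) + (2 + 2·x)·Dx  (order 1).
h: a_k = -3, -21/2, -141/8, -309/16, -2001/128, -12831/1280, …
ICs: h(0) = -3.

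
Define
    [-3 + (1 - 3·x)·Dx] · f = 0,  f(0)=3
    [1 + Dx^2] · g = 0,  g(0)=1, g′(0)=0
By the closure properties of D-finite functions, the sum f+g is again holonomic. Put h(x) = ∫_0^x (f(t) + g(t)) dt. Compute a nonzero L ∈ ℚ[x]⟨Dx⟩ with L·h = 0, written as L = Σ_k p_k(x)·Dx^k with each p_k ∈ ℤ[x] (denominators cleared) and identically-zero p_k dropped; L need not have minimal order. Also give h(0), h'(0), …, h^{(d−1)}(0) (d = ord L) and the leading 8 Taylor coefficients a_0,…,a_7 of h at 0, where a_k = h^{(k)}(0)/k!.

f: a_k = 3, 9, 27, 81, 243, 729, 2187, 6561, …
g: a_k = 1, 0, -1/2, 0, 1/24, 0, -1/720, 0, …
Sum ⇒ L₀ = lclm(L_f,L_g) in ℚ(x)⟨Dx⟩.
∫: right-multiply L₀ by Dx.
L = (165 - 18·x + 27·x^2)·Dx + (-19 + 63·x - 27·x^2 + 27·x^3)·Dx^2 + (165 - 18·x + 27·x^2)·Dx^3 + (-19 + 63·x - 27·x^2 + 27·x^3)·Dx^4  (order 4).
h: a_k = 0, 4, 9/2, 53/6, 81/4, 5833/120, 243/2, 1574639/5040, …
ICs: h(0) = 0, h′(0) = 4, h′′(0) = 9, h′′′(0) = 53.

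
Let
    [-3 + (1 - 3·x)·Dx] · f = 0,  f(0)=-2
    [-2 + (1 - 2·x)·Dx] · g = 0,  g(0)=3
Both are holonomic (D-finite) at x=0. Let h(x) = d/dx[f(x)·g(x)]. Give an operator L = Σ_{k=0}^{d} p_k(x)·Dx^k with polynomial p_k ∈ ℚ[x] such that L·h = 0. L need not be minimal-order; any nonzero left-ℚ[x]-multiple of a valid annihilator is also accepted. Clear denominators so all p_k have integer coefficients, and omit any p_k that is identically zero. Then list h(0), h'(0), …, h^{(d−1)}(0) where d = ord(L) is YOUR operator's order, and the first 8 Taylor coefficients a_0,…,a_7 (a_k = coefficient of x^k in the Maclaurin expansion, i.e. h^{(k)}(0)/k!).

f: a_k = -2, -6, -18, -54, -162, -486, -1458, -4374, …
g: a_k = 3, 6, 12, 24, 48, 96, 192, 384, …
Product ⇒ symmetric product L₀, ord ≤ 1.
h=h₀': d/dx-closure on L₀ ⇒ L.
L = (38 - 180·x + 216·x^2) + (-5 + 37·x - 90·x^2 + 72·x^3)·Dx  (order 1).
h: a_k = -30, -228, -1170, -5064, -19950, -74124, -264810, -920208, …
ICs: h(0) = -30.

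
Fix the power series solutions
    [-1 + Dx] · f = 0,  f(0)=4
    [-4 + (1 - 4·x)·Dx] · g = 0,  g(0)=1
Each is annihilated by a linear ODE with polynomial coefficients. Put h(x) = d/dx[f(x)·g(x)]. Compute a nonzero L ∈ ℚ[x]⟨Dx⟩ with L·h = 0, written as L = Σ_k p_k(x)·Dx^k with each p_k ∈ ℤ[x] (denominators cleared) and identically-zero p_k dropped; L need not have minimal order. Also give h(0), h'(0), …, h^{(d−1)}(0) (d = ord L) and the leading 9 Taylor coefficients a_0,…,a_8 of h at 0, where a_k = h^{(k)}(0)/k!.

f: a_k = 4, 4, 2, 2/3, 1/6, 1/30, 1/180, 1/1260, 1/10080, …
g: a_k = 1, 4, 16, 64, 256, 1024, 4096, 16384, 65536, …
f·g: L₀ = L_f ⊗_s L_g, ord ≤ 1·1.
h=h₀': d/dx-closure on L₀ ⇒ L.
L = (41 - 40·x + 16·x^2) + (-5 + 24·x - 16·x^2)·Dx  (order 1).
h: a_k = 20, 164, 986, 15778/3, 157781/6, 757349/6, 106028861/180, 3392923553/1260, 122145247909/10080, …
ICs: h(0) = 20.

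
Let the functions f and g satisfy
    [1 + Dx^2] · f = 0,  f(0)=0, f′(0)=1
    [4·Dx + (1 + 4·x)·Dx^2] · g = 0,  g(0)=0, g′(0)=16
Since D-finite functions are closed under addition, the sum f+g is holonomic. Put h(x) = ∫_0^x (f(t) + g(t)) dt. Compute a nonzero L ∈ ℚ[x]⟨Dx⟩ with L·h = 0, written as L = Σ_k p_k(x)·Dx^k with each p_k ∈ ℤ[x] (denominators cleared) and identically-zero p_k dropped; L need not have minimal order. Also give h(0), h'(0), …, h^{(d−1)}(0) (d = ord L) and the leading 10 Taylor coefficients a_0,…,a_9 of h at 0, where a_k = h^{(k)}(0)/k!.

L = (388 + 32·x + 64·x^2)·Dx^2 + (33 + 140·x + 48·x^2 + 64·x^3)·Dx^3 + (388 + 32·x + 64·x^2)·Dx^4 + (33 + 140·x + 48·x^2 + 64·x^3)·Dx^5  (order 5).
h: a_k = 0, 0, 17/2, -32/3, 511/24, -256/5, 19661/144, -8192/21, 47185919/40320, -32768/9, …
ICs: h(0) = 0, h′(0) = 0, h′′(0) = 17, h′′′(0) = -64, h′′′′(0) = 511.

f: a_k = 0, 1, 0, -1/6, 0, 1/120, 0, -1/5040, 0, 1/362880, …
g: a_k = 0, 16, -32, 256/3, -256, 4096/5, -8192/3, 65536/7, -32768, 1048576/9, …
Weyl lclm of L_f,L_g ⇒ L₀ (ord ≤ 4).
Integrate: L := L₀·Dx.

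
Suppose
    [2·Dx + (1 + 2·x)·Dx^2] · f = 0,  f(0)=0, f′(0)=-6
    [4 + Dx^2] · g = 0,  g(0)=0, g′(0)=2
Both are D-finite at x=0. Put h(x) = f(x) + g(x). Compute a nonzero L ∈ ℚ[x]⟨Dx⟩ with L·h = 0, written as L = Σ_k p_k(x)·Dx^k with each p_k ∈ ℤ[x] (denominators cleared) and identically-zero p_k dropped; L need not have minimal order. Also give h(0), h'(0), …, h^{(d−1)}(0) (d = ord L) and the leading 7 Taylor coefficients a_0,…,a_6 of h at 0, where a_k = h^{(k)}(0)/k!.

f: a_k = 0, -6, 6, -8, 12, -96/5, 32, …
g: a_k = 0, 2, 0, -4/3, 0, 4/15, 0, …
L₀ := lclm(L_f,L_g); ord L₀ ≤ 2+2.
L = (56 + 32·x + 32·x^2)·Dx + (12 + 40·x + 48·x^2 + 32·x^3)·Dx^2 + (14 + 8·x + 8·x^2)·Dx^3 + (3 + 10·x + 12·x^2 + 8·x^3)·Dx^4  (order 4).
h: a_k = 0, -4, 6, -28/3, 12, -284/15, 32, …
ICs: h(0) = 0, h′(0) = -4, h′′(0) = 12, h′′′(0) = -56.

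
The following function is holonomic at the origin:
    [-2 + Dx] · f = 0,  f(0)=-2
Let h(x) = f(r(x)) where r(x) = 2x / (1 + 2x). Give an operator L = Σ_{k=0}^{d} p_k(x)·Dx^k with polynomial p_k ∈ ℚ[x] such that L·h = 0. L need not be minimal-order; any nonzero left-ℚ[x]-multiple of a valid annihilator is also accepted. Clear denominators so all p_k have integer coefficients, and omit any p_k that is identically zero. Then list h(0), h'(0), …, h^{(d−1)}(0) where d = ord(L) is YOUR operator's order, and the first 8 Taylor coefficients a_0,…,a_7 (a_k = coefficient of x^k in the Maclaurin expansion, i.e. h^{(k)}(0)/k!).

f: a_k = -2, -4, -4, -8/3, -4/3, -8/15, -8/45, -16/315, …
Substitute x→r, Dx→(1/r')Dx; clear ⇒ L₀.
L = -4 + (1 + 4·x + 4·x^2)·Dx  (order 1).
h: a_k = -2, -8, 0, 32/3, -64/3, 128/5, -512/45, -2560/63, …
ICs: h(0) = -2.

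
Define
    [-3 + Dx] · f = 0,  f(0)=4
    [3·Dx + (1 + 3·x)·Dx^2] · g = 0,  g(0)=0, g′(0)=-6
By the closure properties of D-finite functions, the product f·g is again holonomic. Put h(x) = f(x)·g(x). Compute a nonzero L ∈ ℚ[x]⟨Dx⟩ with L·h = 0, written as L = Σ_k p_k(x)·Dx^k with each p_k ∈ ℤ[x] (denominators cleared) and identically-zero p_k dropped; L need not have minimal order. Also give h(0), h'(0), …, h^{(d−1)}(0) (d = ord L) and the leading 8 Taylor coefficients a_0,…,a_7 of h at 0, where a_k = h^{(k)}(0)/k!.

f: a_k = 4, 12, 18, 18, 27/2, 81/10, 81/20, 243/140, …
g: a_k = 0, -6, 9, -18, 81/2, -486/5, 243, -4374/7, …
f·g: L₀ = L_f ⊗_s L_g, ord ≤ 1·2.
L = 27·x + (-3 - 18·x)·Dx + (1 + 3·x)·Dx^2  (order 2).
h: a_k = 0, -24, -36, -72, 0, -729/5, 567/2, -5589/7, …
ICs: h(0) = 0, h′(0) = -24.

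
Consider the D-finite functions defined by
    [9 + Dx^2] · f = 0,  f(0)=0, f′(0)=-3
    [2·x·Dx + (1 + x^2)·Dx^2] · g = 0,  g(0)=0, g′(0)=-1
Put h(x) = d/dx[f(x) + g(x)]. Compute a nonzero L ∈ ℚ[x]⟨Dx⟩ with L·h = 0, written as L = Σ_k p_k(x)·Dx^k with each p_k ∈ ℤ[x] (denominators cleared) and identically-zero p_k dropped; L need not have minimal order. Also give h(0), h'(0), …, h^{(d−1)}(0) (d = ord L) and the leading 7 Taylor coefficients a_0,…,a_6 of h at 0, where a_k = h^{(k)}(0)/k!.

L = (-54·x + 540·x^3 + 162·x^5) + (63 + 279·x^2 + 297·x^4 + 81·x^6)·Dx + (-6·x + 60·x^3 + 18·x^5)·Dx^2 + (7 + 31·x^2 + 33·x^4 + 9·x^6)·Dx^3  (order 3).
h: a_k = -4, 0, 29/2, 0, -89/8, 0, 323/80, …
ICs: h(0) = -4, h′(0) = 0, h′′(0) = 29.

f: a_k = 0, -3, 0, 9/2, 0, -81/40, 0, …
g: a_k = 0, -1, 0, 1/3, 0, -1/5, 0, …
Weyl lclm of L_f,L_g ⇒ L₀ (ord ≤ 4).
h=h₀': d/dx-closure on L₀ ⇒ L.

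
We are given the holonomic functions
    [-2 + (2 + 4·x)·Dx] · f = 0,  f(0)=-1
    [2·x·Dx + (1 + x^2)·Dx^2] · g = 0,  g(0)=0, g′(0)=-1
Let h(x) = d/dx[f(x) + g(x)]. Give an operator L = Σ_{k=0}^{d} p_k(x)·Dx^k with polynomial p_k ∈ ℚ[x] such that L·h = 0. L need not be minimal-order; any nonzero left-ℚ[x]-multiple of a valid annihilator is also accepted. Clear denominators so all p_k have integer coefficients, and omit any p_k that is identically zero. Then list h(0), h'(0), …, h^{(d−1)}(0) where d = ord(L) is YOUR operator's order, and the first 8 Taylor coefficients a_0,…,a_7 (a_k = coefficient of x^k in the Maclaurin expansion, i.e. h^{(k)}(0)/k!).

L = (-2 - 10·x + 6·x^2 + 6·x^3) + (-5 - 8·x - 8·x^2 + 24·x^3 + 21·x^4)·Dx + (-1 + 6·x^2 + 6·x^3 + 7·x^4 + 6·x^5)·Dx^2  (order 2).
h: a_k = -2, 1, -1/2, 5/2, -43/8, 63/8, -215/16, 429/16, …
ICs: h(0) = -2, h′(0) = 1.

f: a_k = -1, -1, 1/2, -1/2, 5/8, -7/8, 21/16, -33/16, …
g: a_k = 0, -1, 0, 1/3, 0, -1/5, 0, 1/7, …
L₀ := lclm(L_f,L_g); ord L₀ ≤ 1+2.
h=h₀': d/dx-closure on L₀ ⇒ L.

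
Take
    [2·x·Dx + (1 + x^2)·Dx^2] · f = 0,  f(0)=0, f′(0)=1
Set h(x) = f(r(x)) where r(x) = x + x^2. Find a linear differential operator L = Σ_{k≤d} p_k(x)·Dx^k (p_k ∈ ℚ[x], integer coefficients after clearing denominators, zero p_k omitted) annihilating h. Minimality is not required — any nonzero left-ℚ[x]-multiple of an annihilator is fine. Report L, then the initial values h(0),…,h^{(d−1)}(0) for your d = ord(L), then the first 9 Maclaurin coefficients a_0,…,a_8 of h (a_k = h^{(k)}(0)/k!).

L = (-2 + 2·x + 8·x^2 + 12·x^3 + 6·x^4)·Dx + (1 + 2·x + x^2 + 4·x^3 + 5·x^4 + 2·x^5)·Dx^2  (order 2).
h: a_k = 0, 1, 1, -1/3, -1, -4/5, 2/3, 13/7, 1, …
ICs: h(0) = 0, h′(0) = 1.

f: a_k = 0, 1, 0, -1/3, 0, 1/5, 0, -1/7, 0, …
L₀ from L_f via x↦r, Dx↦r'^{-1}Dx.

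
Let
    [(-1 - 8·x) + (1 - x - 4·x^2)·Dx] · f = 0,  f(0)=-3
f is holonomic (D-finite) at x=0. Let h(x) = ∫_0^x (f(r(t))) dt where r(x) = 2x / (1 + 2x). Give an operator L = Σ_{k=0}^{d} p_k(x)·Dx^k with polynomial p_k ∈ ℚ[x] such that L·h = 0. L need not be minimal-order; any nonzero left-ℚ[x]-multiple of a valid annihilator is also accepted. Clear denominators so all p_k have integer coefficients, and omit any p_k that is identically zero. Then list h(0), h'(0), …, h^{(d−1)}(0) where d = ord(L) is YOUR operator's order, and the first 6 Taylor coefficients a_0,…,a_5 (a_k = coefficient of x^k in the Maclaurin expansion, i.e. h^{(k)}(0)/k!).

L = (2 + 36·x)·Dx + (-1 - 4·x + 12·x^2 + 32·x^3)·Dx^2  (order 2).
h: a_k = 0, -3, -3, -16, 0, -768/5, …
ICs: h(0) = 0, h′(0) = -3.

f: a_k = -3, -3, -15, -27, -87, -195, …
Change of var in L_f (x↦r) gives L₀.
h=∫₀ˣh₀: take L = L₀·Dx.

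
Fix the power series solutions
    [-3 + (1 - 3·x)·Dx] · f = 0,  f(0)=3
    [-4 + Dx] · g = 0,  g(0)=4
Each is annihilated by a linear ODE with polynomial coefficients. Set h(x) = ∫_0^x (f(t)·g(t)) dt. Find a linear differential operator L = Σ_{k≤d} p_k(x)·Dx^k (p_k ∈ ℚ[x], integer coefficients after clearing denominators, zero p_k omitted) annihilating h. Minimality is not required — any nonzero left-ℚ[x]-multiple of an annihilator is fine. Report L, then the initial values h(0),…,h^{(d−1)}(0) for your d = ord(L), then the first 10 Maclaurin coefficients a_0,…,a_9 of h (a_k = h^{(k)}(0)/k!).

f: a_k = 3, 9, 27, 81, 243, 729, 2187, 6561, 19683, 59049, …
g: a_k = 4, 16, 32, 128/3, 128/3, 512/15, 1024/45, 4096/315, 2048/315, 8192/2835, …
Product ⇒ symmetric product L₀, ord ≤ 1.
∫: right-multiply L₀ by Dx.
L = (7 - 12·x)·Dx + (-1 + 3·x)·Dx^2  (order 2).
h: a_k = 0, 12, 42, 116, 293, 3644/5, 27586/15, 497572/105, 2613277/210, 4480196/135, …
ICs: h(0) = 0, h′(0) = 12.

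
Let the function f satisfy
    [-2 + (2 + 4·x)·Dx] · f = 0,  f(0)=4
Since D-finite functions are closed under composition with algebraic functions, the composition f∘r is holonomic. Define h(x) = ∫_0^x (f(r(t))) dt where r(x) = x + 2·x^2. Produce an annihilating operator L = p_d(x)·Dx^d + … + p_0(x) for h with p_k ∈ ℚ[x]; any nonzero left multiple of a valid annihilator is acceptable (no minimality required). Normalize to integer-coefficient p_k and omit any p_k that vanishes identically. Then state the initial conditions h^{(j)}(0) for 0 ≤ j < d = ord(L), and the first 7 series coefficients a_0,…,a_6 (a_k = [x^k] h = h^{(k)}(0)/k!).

f: a_k = 4, 4, -2, 2, -5/2, 7/2, -21/4, …
f∘r: x↦r, Dx↦Dx/r' in L_f ⇒ L₀.
h=∫₀ˣh₀: take L = L₀·Dx.
L = (-1 - 4·x)·Dx + (1 + 2·x + 4·x^2)·Dx^2  (order 2).
h: a_k = 0, 4, 2, 2, -3/2, 3/10, 5/4, …
ICs: h(0) = 0, h′(0) = 4.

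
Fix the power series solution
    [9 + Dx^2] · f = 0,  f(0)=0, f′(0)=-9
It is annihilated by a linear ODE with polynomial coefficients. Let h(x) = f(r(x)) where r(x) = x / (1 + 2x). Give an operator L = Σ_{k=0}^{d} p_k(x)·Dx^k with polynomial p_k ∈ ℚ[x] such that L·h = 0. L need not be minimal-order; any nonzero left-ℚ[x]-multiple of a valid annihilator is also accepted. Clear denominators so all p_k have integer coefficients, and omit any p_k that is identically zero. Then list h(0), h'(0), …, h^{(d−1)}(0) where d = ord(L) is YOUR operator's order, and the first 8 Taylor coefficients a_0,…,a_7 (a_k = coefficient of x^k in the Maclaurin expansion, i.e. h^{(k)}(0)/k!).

L = 9 + (4 + 24·x + 48·x^2 + 32·x^3)·Dx + (1 + 8·x + 24·x^2 + 32·x^3 + 16·x^4)·Dx^2  (order 2).
h: a_k = 0, -9, 18, -45/2, -9, 6957/40, -2925/4, 1288449/560, …
ICs: h(0) = 0, h′(0) = -9.

f: a_k = 0, -9, 0, 27/2, 0, -243/40, 0, 729/560, …
Substitute x→r, Dx→(1/r')Dx; clear ⇒ L₀.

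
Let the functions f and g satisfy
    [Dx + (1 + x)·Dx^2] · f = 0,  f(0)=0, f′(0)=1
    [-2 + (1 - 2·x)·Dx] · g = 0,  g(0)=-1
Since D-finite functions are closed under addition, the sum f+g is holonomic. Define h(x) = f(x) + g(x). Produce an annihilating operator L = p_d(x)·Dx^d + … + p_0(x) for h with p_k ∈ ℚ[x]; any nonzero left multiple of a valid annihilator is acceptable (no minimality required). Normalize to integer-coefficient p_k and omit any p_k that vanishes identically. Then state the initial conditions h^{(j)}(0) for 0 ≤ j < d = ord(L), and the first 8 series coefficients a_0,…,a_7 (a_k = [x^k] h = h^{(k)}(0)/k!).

L = (-32 - 8·x)·Dx + (-22 - 56·x - 16·x^2)·Dx^2 + (5 - 3·x - 12·x^2 - 4·x^3)·Dx^3  (order 3).
h: a_k = -1, -1, -9/2, -23/3, -65/4, -159/5, -385/6, -895/7, …
ICs: h(0) = -1, h′(0) = -1, h′′(0) = -9.

f: a_k = 0, 1, -1/2, 1/3, -1/4, 1/5, -1/6, 1/7, …
g: a_k = -1, -2, -4, -8, -16, -32, -64, -128, …
Sum ⇒ L₀ = lclm(L_f,L_g) in ℚ(x)⟨Dx⟩.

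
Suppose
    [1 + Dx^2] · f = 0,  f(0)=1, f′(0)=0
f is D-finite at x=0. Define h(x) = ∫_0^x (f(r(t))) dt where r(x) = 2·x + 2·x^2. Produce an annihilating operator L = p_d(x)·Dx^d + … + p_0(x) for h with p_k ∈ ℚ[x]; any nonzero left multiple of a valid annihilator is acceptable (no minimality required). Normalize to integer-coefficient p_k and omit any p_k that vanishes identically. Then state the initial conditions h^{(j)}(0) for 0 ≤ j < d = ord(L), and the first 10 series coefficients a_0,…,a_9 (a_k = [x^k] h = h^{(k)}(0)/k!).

f: a_k = 1, 0, -1/2, 0, 1/24, 0, -1/720, 0, 1/40320, 0, …
Substitute x→r, Dx→(1/r')Dx; clear ⇒ L₀.
Integrate: L := L₀·Dx.
L = (4 + 24·x + 48·x^2 + 32·x^3)·Dx - 2·Dx^2 + (1 + 2·x)·Dx^3  (order 3).
h: a_k = 0, 1, 0, -2/3, -1, -4/15, 4/9, 176/315, 4/15, -208/2835, …
ICs: h(0) = 0, h′(0) = 1, h′′(0) = 0.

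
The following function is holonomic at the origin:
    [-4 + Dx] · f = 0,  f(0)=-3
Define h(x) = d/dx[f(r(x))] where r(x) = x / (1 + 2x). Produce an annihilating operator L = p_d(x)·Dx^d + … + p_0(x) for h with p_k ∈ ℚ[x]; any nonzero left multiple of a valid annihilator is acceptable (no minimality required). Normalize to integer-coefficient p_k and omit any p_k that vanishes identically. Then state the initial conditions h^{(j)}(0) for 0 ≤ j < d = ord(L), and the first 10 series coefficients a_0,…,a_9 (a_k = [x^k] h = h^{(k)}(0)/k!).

f: a_k = -3, -12, -24, -32, -32, -128/5, -256/15, -1024/105, -512/105, -2048/945, …
f∘r: x↦r, Dx↦Dx/r' in L_f ⇒ L₀.
Derive L from L₀ (diff closure).
L = -8·x + (-1 - 4·x - 4·x^2)·Dx  (order 1).
h: a_k = -12, 0, 48, -128, 192, -512/5, -1280/3, 65536/35, -72704/15, 9207808/945, …
ICs: h(0) = -12.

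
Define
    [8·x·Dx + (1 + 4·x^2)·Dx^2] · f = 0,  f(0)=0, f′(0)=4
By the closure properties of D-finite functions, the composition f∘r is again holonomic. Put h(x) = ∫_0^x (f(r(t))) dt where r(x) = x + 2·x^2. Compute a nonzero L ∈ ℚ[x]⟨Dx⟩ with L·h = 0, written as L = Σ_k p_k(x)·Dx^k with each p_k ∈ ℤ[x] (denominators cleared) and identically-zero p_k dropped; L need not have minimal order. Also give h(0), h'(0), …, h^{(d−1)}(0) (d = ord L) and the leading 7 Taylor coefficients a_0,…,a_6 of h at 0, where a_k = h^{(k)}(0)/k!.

L = (-4 + 8·x + 64·x^2 + 192·x^3 + 192·x^4)·Dx^2 + (1 + 4·x + 4·x^2 + 32·x^3 + 80·x^4 + 64·x^5)·Dx^3  (order 3).
h: a_k = 0, 0, 2, 8/3, -4/3, -32/5, -128/15, …
ICs: h(0) = 0, h′(0) = 0, h′′(0) = 4.

f: a_k = 0, 4, 0, -16/3, 0, 64/5, 0, …
Change of var in L_f (x↦r) gives L₀.
h=∫h₀ ⇒ L = L₀·Dx.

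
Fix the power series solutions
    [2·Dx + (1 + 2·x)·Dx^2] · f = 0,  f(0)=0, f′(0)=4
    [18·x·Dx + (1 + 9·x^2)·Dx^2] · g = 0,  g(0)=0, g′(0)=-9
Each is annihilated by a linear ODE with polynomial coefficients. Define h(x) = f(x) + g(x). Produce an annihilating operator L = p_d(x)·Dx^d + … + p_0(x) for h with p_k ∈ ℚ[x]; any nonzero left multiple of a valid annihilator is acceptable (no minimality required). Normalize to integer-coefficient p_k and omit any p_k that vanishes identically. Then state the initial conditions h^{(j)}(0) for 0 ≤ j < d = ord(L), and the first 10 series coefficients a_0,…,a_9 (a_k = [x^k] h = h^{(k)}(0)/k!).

L = (-18 - 108·x + 486·x^2 + 324·x^3)·Dx + (-13 - 36·x + 135·x^2 + 972·x^3 + 648·x^4)·Dx^2 + (-1 + 7·x + 18·x^2 + 81·x^3 + 243·x^4 + 162·x^5)·Dx^3  (order 3).
h: a_k = 0, -5, -4, 97/3, -8, -133, -64/3, 6817/7, -64, -58025/9, …
ICs: h(0) = 0, h′(0) = -5, h′′(0) = -8.

f: a_k = 0, 4, -4, 16/3, -8, 64/5, -64/3, 256/7, -64, 1024/9, …
g: a_k = 0, -9, 0, 27, 0, -729/5, 0, 6561/7, 0, -6561, …
f+g: L₀ = lclm(L_f,L_g), ord ≤ 2+2.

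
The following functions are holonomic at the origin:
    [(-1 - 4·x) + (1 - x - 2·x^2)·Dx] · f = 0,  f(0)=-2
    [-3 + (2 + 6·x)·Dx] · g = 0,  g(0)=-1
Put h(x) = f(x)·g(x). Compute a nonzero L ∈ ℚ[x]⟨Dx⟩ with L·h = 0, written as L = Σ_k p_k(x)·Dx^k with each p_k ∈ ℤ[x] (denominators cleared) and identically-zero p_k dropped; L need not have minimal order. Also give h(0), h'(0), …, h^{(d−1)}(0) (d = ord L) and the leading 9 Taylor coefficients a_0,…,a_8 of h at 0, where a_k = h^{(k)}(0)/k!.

f: a_k = -2, -2, -6, -10, -22, -42, -86, -170, -342, …
g: a_k = -1, -3/2, 9/8, -27/16, 405/128, -1701/256, 15309/1024, -72171/2048, 2814669/32768, …
f·g: L₀ = L_f ⊗_s L_g, ord ≤ 1·1.
L = (5 + 11·x + 18·x^2) + (-2 - 4·x + 10·x^2 + 12·x^3)·Dx  (order 1).
h: a_k = 2, 5, 27/4, 161/8, 1747/64, 10347/128, 54031/512, 345785/1024, 6175875/16384, …
ICs: h(0) = 2.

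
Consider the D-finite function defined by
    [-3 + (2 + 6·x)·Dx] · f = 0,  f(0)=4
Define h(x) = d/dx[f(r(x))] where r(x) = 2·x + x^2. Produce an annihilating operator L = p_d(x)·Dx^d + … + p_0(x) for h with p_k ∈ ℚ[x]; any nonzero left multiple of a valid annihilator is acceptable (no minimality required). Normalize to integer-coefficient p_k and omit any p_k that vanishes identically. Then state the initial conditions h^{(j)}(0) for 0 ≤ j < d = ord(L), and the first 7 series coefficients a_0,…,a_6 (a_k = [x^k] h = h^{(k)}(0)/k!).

L = -2 + (-1 - 7·x - 9·x^2 - 3·x^3)·Dx  (order 1).
h: a_k = 12, -24, 108, -504, 2430, -11988, 60102, …
ICs: h(0) = 12.

f: a_k = 4, 6, -9/2, 27/4, -405/32, 1701/64, -15309/256, …
h₀=f(r): pull back L_f along r ⇒ L₀.
h₀' ⇒ L via d/dx closure of L₀.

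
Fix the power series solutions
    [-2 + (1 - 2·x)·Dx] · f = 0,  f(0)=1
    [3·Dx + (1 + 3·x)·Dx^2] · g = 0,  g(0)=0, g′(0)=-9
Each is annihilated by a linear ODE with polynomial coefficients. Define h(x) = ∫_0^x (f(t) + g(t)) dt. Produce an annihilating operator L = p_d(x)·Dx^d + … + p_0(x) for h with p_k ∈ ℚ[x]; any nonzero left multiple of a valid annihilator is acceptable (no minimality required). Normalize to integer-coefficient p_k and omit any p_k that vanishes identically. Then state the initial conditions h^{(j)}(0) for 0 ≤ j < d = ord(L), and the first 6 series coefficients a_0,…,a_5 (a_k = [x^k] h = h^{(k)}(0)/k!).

f: a_k = 1, 2, 4, 8, 16, 32, …
g: a_k = 0, -9, 27/2, -27, 243/4, -729/5, …
L₀ := lclm(L_f,L_g); ord L₀ ≤ 1+2.
h=∫₀ˣh₀: take L = L₀·Dx.
L = (144 + 72·x)·Dx^2 + (6 + 216·x + 144·x^2)·Dx^3 + (-7 - 13·x + 36·x^2 + 36·x^3)·Dx^4  (order 4).
h: a_k = 0, 1, -7/2, 35/6, -19/4, 307/20, …
ICs: h(0) = 0, h′(0) = 1, h′′(0) = -7, h′′′(0) = 35.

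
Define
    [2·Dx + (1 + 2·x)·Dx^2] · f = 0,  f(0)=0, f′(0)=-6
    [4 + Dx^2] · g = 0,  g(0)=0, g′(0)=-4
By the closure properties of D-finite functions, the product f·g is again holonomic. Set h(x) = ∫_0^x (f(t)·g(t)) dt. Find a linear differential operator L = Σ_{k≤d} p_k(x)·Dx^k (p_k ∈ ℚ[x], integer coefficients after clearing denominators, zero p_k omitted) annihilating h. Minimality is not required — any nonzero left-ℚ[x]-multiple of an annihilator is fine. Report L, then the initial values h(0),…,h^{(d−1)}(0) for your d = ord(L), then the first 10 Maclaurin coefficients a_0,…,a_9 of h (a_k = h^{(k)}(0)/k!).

f: a_k = 0, -6, 6, -8, 12, -96/5, 32, -384/7, 96, -512/3, …
g: a_k = 0, -4, 0, 8/3, 0, -8/15, 0, 16/315, 0, -8/2835, …
L₀ := L_f ⊗_s L_g (sym. prod.), ord ≤ 4.
h=∫₀ˣh₀: take L = L₀·Dx.
L = (-48 + 192·x + 1216·x^2 + 2048·x^3 + 1024·x^4)·Dx + (32 + 320·x + 768·x^2 + 512·x^3)·Dx^2 + (160·x + 672·x^2 + 1024·x^3 + 512·x^4)·Dx^3 + (8 + 80·x + 192·x^2 + 128·x^3)·Dx^4 + (3 + 28·x + 92·x^2 + 128·x^3 + 64·x^4)·Dx^5  (order 5).
h: a_k = 0, 0, 0, 8, -6, 16/5, -16/3, 176/21, -62/5, 3616/189, …
ICs: h(0) = 0, h′(0) = 0, h′′(0) = 0, h′′′(0) = 48, h′′′′(0) = -144.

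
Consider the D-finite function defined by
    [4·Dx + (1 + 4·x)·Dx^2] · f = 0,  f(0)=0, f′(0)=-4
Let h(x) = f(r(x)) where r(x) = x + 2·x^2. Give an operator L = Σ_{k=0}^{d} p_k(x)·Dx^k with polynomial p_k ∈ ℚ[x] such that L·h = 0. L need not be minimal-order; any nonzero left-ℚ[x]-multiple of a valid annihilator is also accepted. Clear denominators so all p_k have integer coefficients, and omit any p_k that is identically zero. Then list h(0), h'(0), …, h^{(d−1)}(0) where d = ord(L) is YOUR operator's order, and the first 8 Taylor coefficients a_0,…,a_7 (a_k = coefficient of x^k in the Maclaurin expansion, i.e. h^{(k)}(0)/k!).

f: a_k = 0, -4, 8, -64/3, 64, -1024/5, 2048/3, -16384/7, …
L₀ from L_f via x↦r, Dx↦r'^{-1}Dx.
L = (16·x + 32·x^2)·Dx + (1 + 8·x + 24·x^2 + 32·x^3)·Dx^2  (order 2).
h: a_k = 0, -4, 0, 32/3, -32, 256/5, 0, -2048/7, …
ICs: h(0) = 0, h′(0) = -4.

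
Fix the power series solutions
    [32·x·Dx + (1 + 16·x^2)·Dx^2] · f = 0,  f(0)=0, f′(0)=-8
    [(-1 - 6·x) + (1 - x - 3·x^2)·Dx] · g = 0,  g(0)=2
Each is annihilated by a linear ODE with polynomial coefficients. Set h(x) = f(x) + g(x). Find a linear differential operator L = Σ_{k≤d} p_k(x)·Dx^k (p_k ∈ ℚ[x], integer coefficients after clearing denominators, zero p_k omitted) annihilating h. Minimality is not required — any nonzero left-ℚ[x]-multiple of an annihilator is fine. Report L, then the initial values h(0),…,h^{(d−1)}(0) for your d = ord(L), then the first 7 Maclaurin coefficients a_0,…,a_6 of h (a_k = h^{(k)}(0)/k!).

f: a_k = 0, -8, 0, 128/3, 0, -2048/5, 0, …
g: a_k = 2, 2, 8, 14, 38, 80, 194, …
L₀ := lclm(L_f,L_g); ord L₀ ≤ 2+1.
L = (128 - 512·x - 10560·x^2 - 25344·x^3 - 95904·x^4 - 41472·x^6)·Dx + (-37 - 208·x + 206·x^2 - 1476·x^3 - 24336·x^4 - 66528·x^5 - 6912·x^6 - 41472·x^7)·Dx^2 + (4 + 21·x + 198·x^2 + 90·x^3 + 1775·x^4 - 4080·x^5 - 6336·x^6 - 2304·x^7 - 6912·x^8)·Dx^3  (order 3).
h: a_k = 2, -6, 8, 170/3, 38, -1648/5, 194, …
ICs: h(0) = 2, h′(0) = -6, h′′(0) = 16.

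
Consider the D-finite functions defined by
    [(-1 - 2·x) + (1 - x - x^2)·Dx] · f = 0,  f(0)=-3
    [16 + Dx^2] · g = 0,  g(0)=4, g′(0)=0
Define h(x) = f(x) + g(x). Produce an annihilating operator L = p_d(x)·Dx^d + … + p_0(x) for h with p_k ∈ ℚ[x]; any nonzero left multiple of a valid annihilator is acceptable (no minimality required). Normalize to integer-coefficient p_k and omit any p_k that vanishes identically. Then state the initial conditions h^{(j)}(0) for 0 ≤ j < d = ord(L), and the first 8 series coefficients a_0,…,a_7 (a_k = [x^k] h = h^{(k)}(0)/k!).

f: a_k = -3, -3, -6, -9, -15, -24, -39, -63, …
g: a_k = 4, 0, -32, 0, 128/3, 0, -1024/45, 0, …
Weyl lclm of L_f,L_g ⇒ L₀ (ord ≤ 3).
L = (272 + 384·x - 352·x^2 + 192·x^3 + 640·x^4 + 256·x^5) + (-160 + 368·x + 32·x^2 - 544·x^3 + 48·x^4 + 384·x^5 + 128·x^6)·Dx + (17 + 24·x - 22·x^2 + 12·x^3 + 40·x^4 + 16·x^5)·Dx^2 + (-10 + 23·x + 2·x^2 - 34·x^3 + 3·x^4 + 24·x^5 + 8·x^6)·Dx^3  (order 3).
h: a_k = 1, -3, -38, -9, 83/3, -24, -2779/45, -63, …
ICs: h(0) = 1, h′(0) = -3, h′′(0) = -76.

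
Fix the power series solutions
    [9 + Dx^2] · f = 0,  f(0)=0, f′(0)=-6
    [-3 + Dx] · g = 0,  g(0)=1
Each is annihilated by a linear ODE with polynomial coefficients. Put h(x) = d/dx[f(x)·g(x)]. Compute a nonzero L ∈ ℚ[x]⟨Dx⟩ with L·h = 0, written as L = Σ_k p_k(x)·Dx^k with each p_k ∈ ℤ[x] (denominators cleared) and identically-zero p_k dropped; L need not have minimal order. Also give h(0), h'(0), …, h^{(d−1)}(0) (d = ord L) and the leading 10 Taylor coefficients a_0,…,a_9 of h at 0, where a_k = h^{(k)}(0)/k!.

f: a_k = 0, -6, 0, 9, 0, -81/20, 0, 243/280, 0, -243/2240, …
g: a_k = 1, 3, 9/2, 9/2, 27/8, 81/40, 81/80, 243/560, 729/4480, 243/4480, …
Sym-product of L_f,L_g gives L₀ (≤ ord 2).
h=h₀': d/dx-closure on L₀ ⇒ L.
L = 18 - 6·Dx + Dx^2  (order 2).
h: a_k = -6, -36, -54, 0, 81, 486/5, 243/5, 0, -2187/140, -729/70, …
ICs: h(0) = -6, h′(0) = -36.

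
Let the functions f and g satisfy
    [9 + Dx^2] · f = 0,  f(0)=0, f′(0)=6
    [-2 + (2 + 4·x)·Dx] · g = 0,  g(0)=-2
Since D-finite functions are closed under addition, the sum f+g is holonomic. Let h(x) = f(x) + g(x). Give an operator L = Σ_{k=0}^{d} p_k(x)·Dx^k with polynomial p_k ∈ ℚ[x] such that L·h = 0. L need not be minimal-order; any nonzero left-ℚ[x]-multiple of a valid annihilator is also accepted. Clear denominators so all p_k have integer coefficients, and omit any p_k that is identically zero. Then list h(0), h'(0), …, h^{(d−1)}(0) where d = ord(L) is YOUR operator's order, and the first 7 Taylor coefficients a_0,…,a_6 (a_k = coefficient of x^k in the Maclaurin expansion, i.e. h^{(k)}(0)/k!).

L = (-54 - 162·x - 162·x^2) + (36 + 234·x + 486·x^2 + 324·x^3)·Dx + (-6 - 18·x - 18·x^2)·Dx^2 + (4 + 26·x + 54·x^2 + 36·x^3)·Dx^3  (order 3).
h: a_k = -2, 4, 1, -10, 5/4, 23/10, 21/8, …
ICs: h(0) = -2, h′(0) = 4, h′′(0) = 2.

f: a_k = 0, 6, 0, -9, 0, 81/20, 0, …
g: a_k = -2, -2, 1, -1, 5/4, -7/4, 21/8, …
h₀=f+g: left-lcm gives L₀, ord ≤ 3.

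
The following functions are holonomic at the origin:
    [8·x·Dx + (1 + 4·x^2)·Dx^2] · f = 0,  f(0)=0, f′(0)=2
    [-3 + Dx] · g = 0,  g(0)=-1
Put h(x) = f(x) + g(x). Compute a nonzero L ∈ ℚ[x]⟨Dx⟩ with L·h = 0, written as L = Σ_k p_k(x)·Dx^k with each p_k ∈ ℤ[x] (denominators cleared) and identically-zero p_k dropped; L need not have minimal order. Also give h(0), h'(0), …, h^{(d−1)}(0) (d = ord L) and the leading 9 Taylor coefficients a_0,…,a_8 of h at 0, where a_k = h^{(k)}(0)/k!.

f: a_k = 0, 2, 0, -8/3, 0, 32/5, 0, -128/7, 0, …
g: a_k = -1, -3, -9/2, -9/2, -27/8, -81/40, -81/80, -243/560, -729/4480, …
Sum ⇒ L₀ = lclm(L_f,L_g) in ℚ(x)⟨Dx⟩.
L = (24 - 72·x - 288·x^2 - 288·x^3)·Dx + (-17 + 24·x^2 - 144·x^4)·Dx^2 + (3 + 8·x + 24·x^2 + 32·x^3 + 48·x^4)·Dx^3  (order 3).
h: a_k = -1, -1, -9/2, -43/6, -27/8, 35/8, -81/80, -10483/560, -729/4480, …
ICs: h(0) = -1, h′(0) = -1, h′′(0) = -9.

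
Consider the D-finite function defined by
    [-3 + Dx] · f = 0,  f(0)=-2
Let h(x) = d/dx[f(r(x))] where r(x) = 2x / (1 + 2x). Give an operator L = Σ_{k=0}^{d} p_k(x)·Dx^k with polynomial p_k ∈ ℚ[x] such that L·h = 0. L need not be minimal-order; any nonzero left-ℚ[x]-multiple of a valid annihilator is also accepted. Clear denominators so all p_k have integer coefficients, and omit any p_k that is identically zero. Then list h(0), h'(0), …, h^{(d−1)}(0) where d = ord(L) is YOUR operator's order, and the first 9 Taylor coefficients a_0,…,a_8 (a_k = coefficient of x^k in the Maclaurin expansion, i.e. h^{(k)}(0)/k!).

L = (2 - 8·x) + (-1 - 4·x - 4·x^2)·Dx  (order 1).
h: a_k = -12, -24, 72, -48, -168, 3312/5, -6576/5, 51936/35, 15336/35, …
ICs: h(0) = -12.

f: a_k = -2, -6, -9, -9, -27/4, -81/20, -81/40, -243/280, -729/2240, …
Substitute x→r, Dx→(1/r')Dx; clear ⇒ L₀.
Differentiate: ansatz ord ≤ ord L₀ ⇒ L.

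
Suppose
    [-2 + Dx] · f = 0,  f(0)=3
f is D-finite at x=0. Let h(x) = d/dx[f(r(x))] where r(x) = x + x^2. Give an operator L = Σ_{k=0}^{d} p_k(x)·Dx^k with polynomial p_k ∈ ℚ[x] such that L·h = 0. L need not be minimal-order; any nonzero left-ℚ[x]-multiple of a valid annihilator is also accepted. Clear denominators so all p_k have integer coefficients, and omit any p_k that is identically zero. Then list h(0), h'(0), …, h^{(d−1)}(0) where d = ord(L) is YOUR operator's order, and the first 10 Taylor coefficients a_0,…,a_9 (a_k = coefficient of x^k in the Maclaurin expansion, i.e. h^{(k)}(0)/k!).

L = (4 + 8·x + 8·x^2) + (-1 - 2·x)·Dx  (order 1).
h: a_k = 6, 24, 48, 80, 104, 608/5, 1856/15, 12224/105, 2096/21, 75968/945, …
ICs: h(0) = 6.

f: a_k = 3, 6, 6, 4, 2, 4/5, 4/15, 8/105, 2/105, 4/945, …
Change of var in L_f (x↦r) gives L₀.
h=h₀': d/dx-closure on L₀ ⇒ L.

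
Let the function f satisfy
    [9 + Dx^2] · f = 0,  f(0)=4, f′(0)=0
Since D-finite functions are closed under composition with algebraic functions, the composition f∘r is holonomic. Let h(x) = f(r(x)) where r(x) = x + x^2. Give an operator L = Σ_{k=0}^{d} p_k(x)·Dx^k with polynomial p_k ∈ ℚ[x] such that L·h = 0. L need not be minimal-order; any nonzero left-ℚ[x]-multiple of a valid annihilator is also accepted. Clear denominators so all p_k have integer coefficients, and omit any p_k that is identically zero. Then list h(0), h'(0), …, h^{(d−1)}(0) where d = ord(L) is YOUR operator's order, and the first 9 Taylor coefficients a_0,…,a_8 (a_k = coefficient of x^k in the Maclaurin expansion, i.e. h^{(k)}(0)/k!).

f: a_k = 4, 0, -18, 0, 27/2, 0, -81/20, 0, 729/1120, …
Change of var in L_f (x↦r) gives L₀.
L = (9 + 54·x + 108·x^2 + 72·x^3) - 2·Dx + (1 + 2·x)·Dx^2  (order 2).
h: a_k = 4, 0, -18, -36, -9/2, 54, 1539/20, 297/10, -52191/1120, …
ICs: h(0) = 4, h′(0) = 0.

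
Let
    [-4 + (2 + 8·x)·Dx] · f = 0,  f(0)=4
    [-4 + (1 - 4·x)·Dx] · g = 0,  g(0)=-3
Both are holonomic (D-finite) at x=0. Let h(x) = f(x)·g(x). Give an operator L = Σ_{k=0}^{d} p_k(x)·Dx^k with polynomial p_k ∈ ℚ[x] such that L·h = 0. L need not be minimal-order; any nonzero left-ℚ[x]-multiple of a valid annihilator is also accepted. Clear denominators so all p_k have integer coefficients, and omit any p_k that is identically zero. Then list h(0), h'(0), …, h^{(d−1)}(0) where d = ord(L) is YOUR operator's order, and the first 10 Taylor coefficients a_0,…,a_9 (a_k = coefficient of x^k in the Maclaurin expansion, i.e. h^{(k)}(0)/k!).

f: a_k = 4, 8, -8, 16, -40, 112, -336, 1056, -3432, 11440, …
g: a_k = -3, -12, -48, -192, -768, -3072, -12288, -49152, -196608, -786432, …
Product ⇒ symmetric product L₀, ord ≤ 1.
L = (6 + 8·x) + (-1 + 16·x^2)·Dx  (order 1).
h: a_k = -12, -72, -264, -1104, -4296, -17520, -69072, -279456, -1107528, -4464432, …
ICs: h(0) = -12.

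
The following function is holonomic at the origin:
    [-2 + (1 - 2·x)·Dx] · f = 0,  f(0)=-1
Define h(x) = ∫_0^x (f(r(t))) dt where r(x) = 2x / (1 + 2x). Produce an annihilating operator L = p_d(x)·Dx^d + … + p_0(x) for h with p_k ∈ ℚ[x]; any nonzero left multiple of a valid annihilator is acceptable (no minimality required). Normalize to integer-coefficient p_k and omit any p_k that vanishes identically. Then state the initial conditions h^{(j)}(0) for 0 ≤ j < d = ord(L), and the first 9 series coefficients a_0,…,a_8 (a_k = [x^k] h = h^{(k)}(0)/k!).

L = 4·Dx + (-1 + 4·x^2)·Dx^2  (order 2).
h: a_k = 0, -1, -2, -8/3, -4, -32/5, -32/3, -128/7, -32, …
ICs: h(0) = 0, h′(0) = -1.

f: a_k = -1, -2, -4, -8, -16, -32, -64, -128, -256, …
Change of var in L_f (x↦r) gives L₀.
Integrate: L := L₀·Dx.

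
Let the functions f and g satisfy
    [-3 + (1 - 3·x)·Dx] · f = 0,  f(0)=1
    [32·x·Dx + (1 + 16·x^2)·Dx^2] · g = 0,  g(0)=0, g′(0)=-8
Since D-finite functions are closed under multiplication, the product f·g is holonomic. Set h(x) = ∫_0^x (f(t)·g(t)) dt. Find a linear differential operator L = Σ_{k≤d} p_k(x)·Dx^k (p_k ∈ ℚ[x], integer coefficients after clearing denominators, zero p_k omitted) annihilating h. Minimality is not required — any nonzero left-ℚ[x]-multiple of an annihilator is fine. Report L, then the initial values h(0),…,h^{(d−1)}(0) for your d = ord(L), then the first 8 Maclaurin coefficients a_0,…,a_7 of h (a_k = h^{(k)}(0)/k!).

f: a_k = 1, 3, 9, 27, 81, 243, 729, 2187, …
g: a_k = 0, -8, 0, 128/3, 0, -2048/5, 0, 32768/7, …
h₀=f·g: eliminate ⇒ L₀, order ≤ 1·2.
Integrate: L := L₀·Dx.
L = 96·x·Dx + (6 - 32·x + 192·x^2)·Dx^2 + (-1 + 3·x - 16·x^2 + 48·x^3)·Dx^3  (order 3).
h: a_k = 0, 0, -4, -8, -22/3, -88/5, -1684/15, -10104/35, …
ICs: h(0) = 0, h′(0) = 0, h′′(0) = -8.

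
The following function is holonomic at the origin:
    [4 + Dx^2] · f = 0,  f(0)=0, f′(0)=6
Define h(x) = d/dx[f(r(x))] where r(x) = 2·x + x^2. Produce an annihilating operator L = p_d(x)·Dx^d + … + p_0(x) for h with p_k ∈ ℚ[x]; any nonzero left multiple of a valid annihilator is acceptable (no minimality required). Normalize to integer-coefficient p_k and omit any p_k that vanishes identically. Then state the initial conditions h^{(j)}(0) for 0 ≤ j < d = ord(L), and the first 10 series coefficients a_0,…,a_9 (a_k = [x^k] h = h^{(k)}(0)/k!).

f: a_k = 0, 6, 0, -4, 0, 4/5, 0, -8/105, 0, 4/945, …
Substitute x→r, Dx→(1/r')Dx; clear ⇒ L₀.
h₀' ⇒ L via d/dx closure of L₀.
L = (19 + 64·x + 96·x^2 + 64·x^3 + 16·x^4) + (-3 - 3·x)·Dx + (1 + 2·x + x^2)·Dx^2  (order 2).
h: a_k = 12, 12, -96, -192, 8, 360, 5696/15, -256/15, -38776/105, -2248/7, …
ICs: h(0) = 12, h′(0) = 12.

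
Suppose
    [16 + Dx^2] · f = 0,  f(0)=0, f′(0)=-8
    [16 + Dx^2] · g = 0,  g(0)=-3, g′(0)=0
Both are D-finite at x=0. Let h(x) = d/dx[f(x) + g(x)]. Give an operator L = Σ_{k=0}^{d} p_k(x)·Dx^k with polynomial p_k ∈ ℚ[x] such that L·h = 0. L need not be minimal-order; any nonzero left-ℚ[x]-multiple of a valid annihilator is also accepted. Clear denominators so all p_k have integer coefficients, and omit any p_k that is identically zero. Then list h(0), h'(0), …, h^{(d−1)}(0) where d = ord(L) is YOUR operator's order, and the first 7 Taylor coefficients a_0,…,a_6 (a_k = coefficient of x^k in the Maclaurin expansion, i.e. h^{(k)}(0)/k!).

f: a_k = 0, -8, 0, 64/3, 0, -256/15, 0, …
g: a_k = -3, 0, 24, 0, -32, 0, 256/15, …
Weyl lclm of L_f,L_g ⇒ L₀ (ord ≤ 4).
h₀' ⇒ L via d/dx closure of L₀.
L = 16 + Dx^2  (order 2).
h: a_k = -8, 48, 64, -128, -256/3, 512/5, 2048/45, …
ICs: h(0) = -8, h′(0) = 48.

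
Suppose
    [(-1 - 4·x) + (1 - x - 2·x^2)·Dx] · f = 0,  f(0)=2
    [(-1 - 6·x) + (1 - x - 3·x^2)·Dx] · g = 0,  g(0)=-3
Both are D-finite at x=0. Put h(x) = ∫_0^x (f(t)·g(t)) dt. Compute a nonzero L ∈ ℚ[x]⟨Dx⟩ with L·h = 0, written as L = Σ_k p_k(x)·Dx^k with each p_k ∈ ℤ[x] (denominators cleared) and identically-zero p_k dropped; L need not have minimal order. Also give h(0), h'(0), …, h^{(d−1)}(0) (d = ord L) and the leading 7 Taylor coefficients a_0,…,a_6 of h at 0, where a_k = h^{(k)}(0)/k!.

f: a_k = 2, 2, 6, 10, 22, 42, 86, …
g: a_k = -3, -3, -12, -21, -57, -120, -291, …
f·g: L₀ = L_f ⊗_s L_g, ord ≤ 1·1.
∫: right-multiply L₀ by Dx.
L = (-2 - 8·x + 15·x^2 + 24·x^3)·Dx + (1 - 2·x - 4·x^2 + 5·x^3 + 6·x^4)·Dx^2  (order 2).
h: a_k = 0, -6, -6, -16, -57/2, -324/5, -132, …
ICs: h(0) = 0, h′(0) = -6.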